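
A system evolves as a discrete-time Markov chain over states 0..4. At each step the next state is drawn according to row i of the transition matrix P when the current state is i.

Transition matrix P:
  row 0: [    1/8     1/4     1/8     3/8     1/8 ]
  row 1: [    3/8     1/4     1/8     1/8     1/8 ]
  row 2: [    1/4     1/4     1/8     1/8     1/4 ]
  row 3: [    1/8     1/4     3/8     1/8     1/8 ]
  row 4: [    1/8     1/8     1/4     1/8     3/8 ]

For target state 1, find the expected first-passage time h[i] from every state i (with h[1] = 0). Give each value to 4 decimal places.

First-step conditioning: h[1] = 0; for i ≠ 1, h[i] = 1 + Σ_k P[i][k]·h[k].
  h[0] = 1 + 1/8·h[0] + 1/8·h[2] + 3/8·h[3] + 1/8·h[4]
  h[2] = 1 + 1/4·h[0] + 1/8·h[2] + 1/8·h[3] + 1/4·h[4]
  h[3] = 1 + 1/8·h[0] + 3/8·h[2] + 1/8·h[3] + 1/8·h[4]
  h[4] = 1 + 1/8·h[0] + 1/4·h[2] + 1/8·h[3] + 3/8·h[4]
Solving the 4×4 linear system over states ≠ 1 gives exactly h = [249/56, 0, 127/28, 125/28, 291/56] (h[1] = 0 is the target).

h = [4.4464, 0.0000, 4.5357, 4.4643, 5.1964]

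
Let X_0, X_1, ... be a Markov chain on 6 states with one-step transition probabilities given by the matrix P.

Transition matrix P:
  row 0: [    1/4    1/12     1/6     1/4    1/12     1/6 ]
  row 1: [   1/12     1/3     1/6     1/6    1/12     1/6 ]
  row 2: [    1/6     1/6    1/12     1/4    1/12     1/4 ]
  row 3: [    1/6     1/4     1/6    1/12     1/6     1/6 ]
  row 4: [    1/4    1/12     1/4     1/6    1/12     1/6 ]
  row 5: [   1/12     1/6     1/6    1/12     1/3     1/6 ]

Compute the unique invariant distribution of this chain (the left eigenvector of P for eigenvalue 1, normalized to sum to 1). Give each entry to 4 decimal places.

Balance equations π_j = Σ_i π_i·P[i][j]:
  π_0 = 1/4·π_0 + 1/12·π_1 + 1/6·π_2 + 1/6·π_3 + 1/4·π_4 + 1/12·π_5
  π_1 = 1/12·π_0 + 1/3·π_1 + 1/6·π_2 + 1/4·π_3 + 1/12·π_4 + 1/6·π_5
  π_2 = 1/6·π_0 + 1/6·π_1 + 1/12·π_2 + 1/6·π_3 + 1/4·π_4 + 1/6·π_5
  π_3 = 1/4·π_0 + 1/6·π_1 + 1/4·π_2 + 1/12·π_3 + 1/6·π_4 + 1/12·π_5
  π_4 = 1/12·π_0 + 1/12·π_1 + 1/12·π_2 + 1/6·π_3 + 1/12·π_4 + 1/3·π_5
  normalize: π_0 + π_1 + π_2 + π_3 + π_4 + π_5 = 1
Solving the linear system gives exactly π = [38849/240667, 44799/240667, 39658/240667, 5675/34381, 34220/240667, 43416/240667].

π = [0.1614, 0.1861, 0.1648, 0.1651, 0.1422, 0.1804]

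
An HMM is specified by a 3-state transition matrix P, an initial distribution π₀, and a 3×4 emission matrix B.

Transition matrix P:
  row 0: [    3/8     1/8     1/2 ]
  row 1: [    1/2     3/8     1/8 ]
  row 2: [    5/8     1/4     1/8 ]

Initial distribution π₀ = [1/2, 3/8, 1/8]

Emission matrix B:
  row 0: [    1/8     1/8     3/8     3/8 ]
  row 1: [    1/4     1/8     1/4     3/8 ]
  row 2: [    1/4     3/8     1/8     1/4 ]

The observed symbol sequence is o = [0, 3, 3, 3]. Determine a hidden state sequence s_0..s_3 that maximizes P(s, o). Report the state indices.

path = [1, 0, 2, 0]

t=0: δ = [6.250e-02, 9.375e-02, 3.125e-02]  (obs o_0=0)
t=1: δ = [1.758e-02, 1.318e-02, 7.812e-03]  ψ = [1, 1, 0]  (obs o_1=3)
t=2: δ = [2.472e-03, 1.854e-03, 2.197e-03]  ψ = [0, 1, 0]  (obs o_2=3)
t=3: δ = [5.150e-04, 2.607e-04, 3.090e-04]  ψ = [2, 1, 0]  (obs o_3=3)
backtrack: best end state = 0; path = [1, 0, 2, 0]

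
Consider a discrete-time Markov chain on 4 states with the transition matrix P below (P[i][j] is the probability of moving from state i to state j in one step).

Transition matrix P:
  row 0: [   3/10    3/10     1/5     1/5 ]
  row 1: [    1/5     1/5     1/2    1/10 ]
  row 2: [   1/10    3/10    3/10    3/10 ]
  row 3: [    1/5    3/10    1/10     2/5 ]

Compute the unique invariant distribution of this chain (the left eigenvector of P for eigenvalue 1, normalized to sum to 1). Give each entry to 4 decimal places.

π = [0.1905, 0.2727, 0.2852, 0.2516]

Balance equations π_j = Σ_i π_i·P[i][j]:
  π_0 = 3/10·π_0 + 1/5·π_1 + 1/10·π_2 + 1/5·π_3
  π_1 = 3/10·π_0 + 1/5·π_1 + 3/10·π_2 + 3/10·π_3
  π_2 = 1/5·π_0 + 1/2·π_1 + 3/10·π_2 + 1/10·π_3
  normalize: π_0 + π_1 + π_2 + π_3 = 1
Solving the linear system gives exactly π = [153/803, 3/11, 229/803, 202/803].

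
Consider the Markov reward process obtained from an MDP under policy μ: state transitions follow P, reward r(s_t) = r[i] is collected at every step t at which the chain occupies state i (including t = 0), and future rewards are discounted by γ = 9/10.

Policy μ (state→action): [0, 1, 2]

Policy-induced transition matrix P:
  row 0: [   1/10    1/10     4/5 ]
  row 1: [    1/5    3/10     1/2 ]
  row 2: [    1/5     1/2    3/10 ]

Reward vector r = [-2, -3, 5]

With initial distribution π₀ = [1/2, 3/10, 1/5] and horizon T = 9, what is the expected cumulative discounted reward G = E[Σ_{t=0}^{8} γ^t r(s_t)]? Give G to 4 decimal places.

t=0: π = [0.5000, 0.3000, 0.2000], E[r] = -0.9000, γ^t·E[r] = -0.900000, running G = -0.900000
t=1: π = [0.1500, 0.2400, 0.6100], E[r] = 2.0300, γ^t·E[r] = 1.827000, running G = 0.927000
t=2: π = [0.1850, 0.3920, 0.4230], E[r] = 0.5690, γ^t·E[r] = 0.460890, running G = 1.387890
t=3: π = [0.1815, 0.3476, 0.4709], E[r] = 0.9487, γ^t·E[r] = 0.691602, running G = 2.079492
t=4: π = [0.1819, 0.3579, 0.4603], E[r] = 0.8640, γ^t·E[r] = 0.566877, running G = 2.646369
t=5: π = [0.1818, 0.3557, 0.4625], E[r] = 0.8818, γ^t·E[r] = 0.520708, running G = 3.167077
t=6: π = [0.1818, 0.3561, 0.4620], E[r] = 0.8782, γ^t·E[r] = 0.466697, running G = 3.633774
t=7: π = [0.1818, 0.3560, 0.4621], E[r] = 0.8789, γ^t·E[r] = 0.420381, running G = 4.054155
t=8: π = [0.1818, 0.3561, 0.4621], E[r] = 0.8788, γ^t·E[r] = 0.378279, running G = 4.432433

G = 4.4324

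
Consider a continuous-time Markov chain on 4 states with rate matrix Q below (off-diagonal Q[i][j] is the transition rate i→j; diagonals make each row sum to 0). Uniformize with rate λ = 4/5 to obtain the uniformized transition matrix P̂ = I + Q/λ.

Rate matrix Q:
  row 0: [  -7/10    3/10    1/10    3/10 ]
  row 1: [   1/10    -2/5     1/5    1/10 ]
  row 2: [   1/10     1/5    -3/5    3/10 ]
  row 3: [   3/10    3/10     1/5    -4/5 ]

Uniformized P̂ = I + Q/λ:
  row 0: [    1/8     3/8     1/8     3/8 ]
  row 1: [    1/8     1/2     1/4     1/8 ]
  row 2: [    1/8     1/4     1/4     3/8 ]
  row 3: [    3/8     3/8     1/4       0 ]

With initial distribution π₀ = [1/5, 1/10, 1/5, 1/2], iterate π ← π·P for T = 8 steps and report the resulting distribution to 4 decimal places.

t=0: π = [0.2000, 0.1000, 0.2000, 0.5000]
t=1: π = [0.2500, 0.3625, 0.2250, 0.1625]
t=2: π = [0.1656, 0.3922, 0.2188, 0.2234]
t=3: π = [0.1809, 0.3967, 0.2293, 0.1932]
t=4: π = [0.1733, 0.3959, 0.2274, 0.2034]
t=5: π = [0.1758, 0.3961, 0.2283, 0.1997]
t=6: π = [0.1749, 0.3960, 0.2280, 0.2011]
t=7: π = [0.1753, 0.3960, 0.2281, 0.2006]
t=8: π = [0.1752, 0.3960, 0.2281, 0.2008]

π = [0.1752, 0.3960, 0.2281, 0.2008]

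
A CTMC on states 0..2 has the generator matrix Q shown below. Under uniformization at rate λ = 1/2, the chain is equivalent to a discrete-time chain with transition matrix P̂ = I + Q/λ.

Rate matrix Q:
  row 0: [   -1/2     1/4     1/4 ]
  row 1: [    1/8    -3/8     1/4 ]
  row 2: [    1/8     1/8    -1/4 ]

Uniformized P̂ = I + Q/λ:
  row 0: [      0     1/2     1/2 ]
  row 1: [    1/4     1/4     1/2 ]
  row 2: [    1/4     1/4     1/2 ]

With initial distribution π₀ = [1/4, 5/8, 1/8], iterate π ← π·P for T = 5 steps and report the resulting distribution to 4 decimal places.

t=0: π = [0.2500, 0.6250, 0.1250]
t=1: π = [0.1875, 0.3125, 0.5000]
t=2: π = [0.2031, 0.2969, 0.5000]
t=3: π = [0.1992, 0.3008, 0.5000]
t=4: π = [0.2002, 0.2998, 0.5000]
t=5: π = [0.2000, 0.3000, 0.5000]

π = [0.2000, 0.3000, 0.5000]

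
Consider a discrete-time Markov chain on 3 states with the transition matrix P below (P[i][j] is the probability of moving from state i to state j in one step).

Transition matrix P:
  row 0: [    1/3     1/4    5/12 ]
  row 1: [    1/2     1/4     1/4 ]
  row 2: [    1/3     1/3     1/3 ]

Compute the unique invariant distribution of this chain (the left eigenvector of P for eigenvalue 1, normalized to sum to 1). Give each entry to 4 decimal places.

π = [0.3797, 0.2785, 0.3418]

Balance equations π_j = Σ_i π_i·P[i][j]:
  π_0 = 1/3·π_0 + 1/2·π_1 + 1/3·π_2
  π_1 = 1/4·π_0 + 1/4·π_1 + 1/3·π_2
  normalize: π_0 + π_1 + π_2 = 1
Solving the linear system gives exactly π = [30/79, 22/79, 27/79].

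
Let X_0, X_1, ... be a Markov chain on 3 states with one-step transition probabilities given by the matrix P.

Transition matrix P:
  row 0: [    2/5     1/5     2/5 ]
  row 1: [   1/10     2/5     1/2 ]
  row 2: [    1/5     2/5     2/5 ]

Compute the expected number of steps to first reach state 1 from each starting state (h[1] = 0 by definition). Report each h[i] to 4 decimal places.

First-step conditioning: h[1] = 0; for i ≠ 1, h[i] = 1 + Σ_k P[i][k]·h[k].
  h[0] = 1 + 2/5·h[0] + 2/5·h[2]
  h[2] = 1 + 1/5·h[0] + 2/5·h[2]
Solving the 2×2 linear system over states ≠ 1 gives exactly h = [25/7, 0, 20/7] (h[1] = 0 is the target).

h = [3.5714, 0.0000, 2.8571]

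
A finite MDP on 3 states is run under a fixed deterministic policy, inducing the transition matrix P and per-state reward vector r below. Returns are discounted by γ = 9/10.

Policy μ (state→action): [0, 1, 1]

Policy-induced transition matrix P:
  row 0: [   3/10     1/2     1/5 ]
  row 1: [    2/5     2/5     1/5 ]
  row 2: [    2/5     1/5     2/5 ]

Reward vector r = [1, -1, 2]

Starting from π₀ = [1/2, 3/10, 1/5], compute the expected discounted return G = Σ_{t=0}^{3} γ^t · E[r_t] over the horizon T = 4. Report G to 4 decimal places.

G = 1.7088

t=0: π = [0.5000, 0.3000, 0.2000], E[r] = 0.6000, γ^t·E[r] = 0.600000, running G = 0.600000
t=1: π = [0.3500, 0.4100, 0.2400], E[r] = 0.4200, γ^t·E[r] = 0.378000, running G = 0.978000
t=2: π = [0.3650, 0.3870, 0.2480], E[r] = 0.4740, γ^t·E[r] = 0.383940, running G = 1.361940
t=3: π = [0.3635, 0.3869, 0.2496], E[r] = 0.4758, γ^t·E[r] = 0.346858, running G = 1.708798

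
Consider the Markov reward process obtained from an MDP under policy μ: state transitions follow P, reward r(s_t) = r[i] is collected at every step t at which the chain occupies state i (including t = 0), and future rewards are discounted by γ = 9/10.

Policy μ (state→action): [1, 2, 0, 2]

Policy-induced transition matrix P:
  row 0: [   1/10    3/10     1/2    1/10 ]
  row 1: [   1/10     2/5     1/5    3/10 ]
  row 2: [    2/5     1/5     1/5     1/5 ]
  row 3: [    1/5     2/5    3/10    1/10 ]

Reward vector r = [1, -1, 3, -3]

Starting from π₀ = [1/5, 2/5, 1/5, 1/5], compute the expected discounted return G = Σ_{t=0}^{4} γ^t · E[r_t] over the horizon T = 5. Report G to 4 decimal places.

t=0: π = [0.2000, 0.4000, 0.2000, 0.2000], E[r] = -0.2000, γ^t·E[r] = -0.200000, running G = -0.200000
t=1: π = [0.1800, 0.3400, 0.2800, 0.2000], E[r] = 0.0800, γ^t·E[r] = 0.072000, running G = -0.128000
t=2: π = [0.2040, 0.3260, 0.2740, 0.1960], E[r] = 0.1120, γ^t·E[r] = 0.090720, running G = -0.037280
t=3: π = [0.2018, 0.3248, 0.2808, 0.1926], E[r] = 0.1416, γ^t·E[r] = 0.103226, running G = 0.065946
t=4: π = [0.2035, 0.3237, 0.2798, 0.1930], E[r] = 0.1401, γ^t·E[r] = 0.091933, running G = 0.157879

G = 0.1579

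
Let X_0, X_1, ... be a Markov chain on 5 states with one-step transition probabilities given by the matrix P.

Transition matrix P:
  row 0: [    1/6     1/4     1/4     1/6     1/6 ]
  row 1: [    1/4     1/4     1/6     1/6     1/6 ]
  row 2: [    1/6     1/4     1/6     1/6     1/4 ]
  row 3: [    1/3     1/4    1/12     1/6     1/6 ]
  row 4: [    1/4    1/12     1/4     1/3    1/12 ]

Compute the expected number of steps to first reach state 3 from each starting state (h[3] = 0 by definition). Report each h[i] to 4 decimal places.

h = [5.1270, 5.1320, 5.0662, 0.0000, 4.3374]

First-step conditioning: h[3] = 0; for i ≠ 3, h[i] = 1 + Σ_k P[i][k]·h[k].
  h[0] = 1 + 1/6·h[0] + 1/4·h[1] + 1/4·h[2] + 1/6·h[4]
  h[1] = 1 + 1/4·h[0] + 1/4·h[1] + 1/6·h[2] + 1/6·h[4]
  h[2] = 1 + 1/6·h[0] + 1/4·h[1] + 1/6·h[2] + 1/4·h[4]
  h[4] = 1 + 1/4·h[0] + 1/12·h[1] + 1/4·h[2] + 1/12·h[4]
Solving the 4×4 linear system over states ≠ 3 gives exactly h = [12156/2371, 12168/2371, 12012/2371, 0, 10284/2371] (h[3] = 0 is the target).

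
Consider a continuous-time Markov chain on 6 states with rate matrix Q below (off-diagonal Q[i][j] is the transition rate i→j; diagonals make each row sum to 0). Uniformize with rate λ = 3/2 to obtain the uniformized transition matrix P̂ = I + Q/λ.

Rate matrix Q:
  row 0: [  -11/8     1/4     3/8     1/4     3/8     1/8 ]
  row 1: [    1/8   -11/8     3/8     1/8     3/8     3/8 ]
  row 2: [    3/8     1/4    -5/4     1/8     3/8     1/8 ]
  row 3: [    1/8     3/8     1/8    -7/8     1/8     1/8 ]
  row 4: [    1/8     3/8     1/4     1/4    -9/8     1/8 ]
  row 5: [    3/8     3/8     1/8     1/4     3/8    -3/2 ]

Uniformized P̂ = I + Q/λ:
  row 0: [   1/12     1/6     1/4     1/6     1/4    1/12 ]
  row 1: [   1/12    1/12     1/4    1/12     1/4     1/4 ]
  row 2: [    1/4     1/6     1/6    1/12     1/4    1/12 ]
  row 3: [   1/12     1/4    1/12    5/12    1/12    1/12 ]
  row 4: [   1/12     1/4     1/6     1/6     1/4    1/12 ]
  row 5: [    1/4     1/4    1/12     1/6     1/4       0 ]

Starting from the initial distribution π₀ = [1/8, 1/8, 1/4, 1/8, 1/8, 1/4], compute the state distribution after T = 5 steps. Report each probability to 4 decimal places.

t=0: π = [0.1250, 0.1250, 0.2500, 0.1250, 0.1250, 0.2500]
t=1: π = [0.1667, 0.1979, 0.1563, 0.1667, 0.2292, 0.0833]
t=2: π = [0.1233, 0.1901, 0.1762, 0.1788, 0.2222, 0.1094]
t=3: π = [0.1309, 0.1934, 0.1688, 0.1808, 0.2202, 0.1059]
t=4: π = [0.1291, 0.1928, 0.1698, 0.1817, 0.2199, 0.1067]
t=5: π = [0.1294, 0.1930, 0.1695, 0.1819, 0.2197, 0.1066]

π = [0.1294, 0.1930, 0.1695, 0.1819, 0.2197, 0.1066]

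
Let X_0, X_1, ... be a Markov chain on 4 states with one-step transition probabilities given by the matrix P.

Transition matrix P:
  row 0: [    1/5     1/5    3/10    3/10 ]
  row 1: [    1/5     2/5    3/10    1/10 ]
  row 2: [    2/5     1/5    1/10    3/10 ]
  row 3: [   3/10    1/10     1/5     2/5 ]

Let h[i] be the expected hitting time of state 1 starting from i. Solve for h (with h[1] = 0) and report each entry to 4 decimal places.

h = [6.0000, 0.0000, 6.0000, 6.6667]

First-step conditioning: h[1] = 0; for i ≠ 1, h[i] = 1 + Σ_k P[i][k]·h[k].
  h[0] = 1 + 1/5·h[0] + 3/10·h[2] + 3/10·h[3]
  h[2] = 1 + 2/5·h[0] + 1/10·h[2] + 3/10·h[3]
  h[3] = 1 + 3/10·h[0] + 1/5·h[2] + 2/5·h[3]
Solving the 3×3 linear system over states ≠ 1 gives exactly h = [6, 0, 6, 20/3] (h[1] = 0 is the target).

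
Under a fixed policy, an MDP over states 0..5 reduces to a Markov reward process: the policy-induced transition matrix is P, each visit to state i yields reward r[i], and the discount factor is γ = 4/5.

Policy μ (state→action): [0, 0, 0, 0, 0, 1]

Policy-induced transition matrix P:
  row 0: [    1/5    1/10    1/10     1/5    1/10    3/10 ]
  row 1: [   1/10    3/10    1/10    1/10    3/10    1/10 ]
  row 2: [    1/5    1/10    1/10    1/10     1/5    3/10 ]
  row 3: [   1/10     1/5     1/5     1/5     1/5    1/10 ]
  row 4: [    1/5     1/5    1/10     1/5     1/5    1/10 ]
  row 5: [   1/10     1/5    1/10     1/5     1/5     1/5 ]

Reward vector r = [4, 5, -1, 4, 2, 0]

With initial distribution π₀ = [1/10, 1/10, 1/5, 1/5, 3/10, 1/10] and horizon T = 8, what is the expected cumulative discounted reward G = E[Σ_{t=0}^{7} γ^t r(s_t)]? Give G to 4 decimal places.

G = 10.0422

t=0: π = [0.1000, 0.1000, 0.2000, 0.2000, 0.3000, 0.1000], E[r] = 2.1000, γ^t·E[r] = 2.100000, running G = 2.100000
t=1: π = [0.1600, 0.1800, 0.1200, 0.1700, 0.2000, 0.1700], E[r] = 2.5000, γ^t·E[r] = 2.000000, running G = 4.100000
t=2: π = [0.1480, 0.1900, 0.1170, 0.1700, 0.2020, 0.1730], E[r] = 2.5090, γ^t·E[r] = 1.605760, running G = 5.705760
t=3: π = [0.1467, 0.1925, 0.1170, 0.1693, 0.2042, 0.1703], E[r] = 2.5179, γ^t·E[r] = 1.289165, running G = 6.994925
t=4: π = [0.1468, 0.1929, 0.1169, 0.1691, 0.2046, 0.1698], E[r] = 2.5200, γ^t·E[r] = 1.032188, running G = 8.027113
t=5: π = [0.1468, 0.1929, 0.1169, 0.1690, 0.2046, 0.1697], E[r] = 2.5203, γ^t·E[r] = 0.825848, running G = 8.852961
t=6: π = [0.1468, 0.1929, 0.1169, 0.1690, 0.2046, 0.1697], E[r] = 2.5203, γ^t·E[r] = 0.660685, running G = 9.513646
t=7: π = [0.1468, 0.1929, 0.1169, 0.1690, 0.2046, 0.1697], E[r] = 2.5203, γ^t·E[r] = 0.528549, running G = 10.042195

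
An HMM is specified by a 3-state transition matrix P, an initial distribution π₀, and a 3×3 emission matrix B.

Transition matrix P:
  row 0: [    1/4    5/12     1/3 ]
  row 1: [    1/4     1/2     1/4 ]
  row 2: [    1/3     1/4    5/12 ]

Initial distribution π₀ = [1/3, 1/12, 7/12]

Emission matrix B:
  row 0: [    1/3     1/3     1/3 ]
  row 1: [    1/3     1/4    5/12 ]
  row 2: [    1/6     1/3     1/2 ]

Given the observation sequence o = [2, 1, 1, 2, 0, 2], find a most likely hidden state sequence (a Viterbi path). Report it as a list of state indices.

path = [2, 2, 0, 1, 1, 1]

t=0: δ = [1.111e-01, 3.472e-02, 2.917e-01]  (obs o_0=2)
t=1: δ = [3.241e-02, 1.823e-02, 4.051e-02]  ψ = [2, 2, 2]  (obs o_1=1)
t=2: δ = [4.501e-03, 3.376e-03, 5.626e-03]  ψ = [2, 0, 2]  (obs o_2=1)
t=3: δ = [6.251e-04, 7.814e-04, 1.172e-03]  ψ = [2, 0, 2]  (obs o_3=2)
t=4: δ = [1.302e-04, 1.302e-04, 8.140e-05]  ψ = [2, 1, 2]  (obs o_4=0)
t=5: δ = [1.085e-05, 2.713e-05, 2.171e-05]  ψ = [0, 1, 0]  (obs o_5=2)
backtrack: best end state = 1; path = [2, 2, 0, 1, 1, 1]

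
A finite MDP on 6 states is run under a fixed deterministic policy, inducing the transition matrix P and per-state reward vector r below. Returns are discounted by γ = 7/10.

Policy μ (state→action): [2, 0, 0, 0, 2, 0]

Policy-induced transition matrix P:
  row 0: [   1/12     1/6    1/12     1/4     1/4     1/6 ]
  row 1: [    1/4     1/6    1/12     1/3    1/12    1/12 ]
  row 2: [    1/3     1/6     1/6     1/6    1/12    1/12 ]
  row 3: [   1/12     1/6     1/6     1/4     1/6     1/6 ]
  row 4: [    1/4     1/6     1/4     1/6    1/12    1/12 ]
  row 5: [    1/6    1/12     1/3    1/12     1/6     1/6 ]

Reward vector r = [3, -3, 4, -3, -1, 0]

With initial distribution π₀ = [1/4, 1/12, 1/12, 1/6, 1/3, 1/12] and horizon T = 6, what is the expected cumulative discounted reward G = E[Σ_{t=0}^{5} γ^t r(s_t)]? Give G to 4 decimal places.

t=0: π = [0.2500, 0.0833, 0.0833, 0.1667, 0.3333, 0.0833], E[r] = 0.0000, γ^t·E[r] = 0.000000, running G = 0.000000
t=1: π = [0.1806, 0.1597, 0.1806, 0.2083, 0.1458, 0.1250], E[r] = 0.0139, γ^t·E[r] = 0.009722, running G = 0.009722
t=2: π = [0.1898, 0.1563, 0.1713, 0.2153, 0.1412, 0.1262], E[r] = -0.0012, γ^t·E[r] = -0.000567, running G = 0.009155
t=3: π = [0.1862, 0.1562, 0.1706, 0.2160, 0.1434, 0.1276], E[r] = -0.0185, γ^t·E[r] = -0.006352, running G = 0.002803
t=4: π = [0.1866, 0.1560, 0.1714, 0.2156, 0.1430, 0.1275], E[r] = -0.0128, γ^t·E[r] = -0.003065, running G = -0.000261
t=5: π = [0.1866, 0.1560, 0.1713, 0.2156, 0.1430, 0.1275], E[r] = -0.0128, γ^t·E[r] = -0.002149, running G = -0.002410

G = -0.0024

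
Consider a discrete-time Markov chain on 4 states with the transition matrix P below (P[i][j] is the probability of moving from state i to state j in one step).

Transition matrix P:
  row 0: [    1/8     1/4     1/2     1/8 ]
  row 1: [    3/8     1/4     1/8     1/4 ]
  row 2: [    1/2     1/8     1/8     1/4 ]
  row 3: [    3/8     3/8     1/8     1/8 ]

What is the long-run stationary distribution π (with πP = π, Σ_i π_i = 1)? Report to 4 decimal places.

Balance equations π_j = Σ_i π_i·P[i][j]:
  π_0 = 1/8·π_0 + 3/8·π_1 + 1/2·π_2 + 3/8·π_3
  π_1 = 1/4·π_0 + 1/4·π_1 + 1/8·π_2 + 3/8·π_3
  π_2 = 1/2·π_0 + 1/8·π_1 + 1/8·π_2 + 1/8·π_3
  normalize: π_0 + π_1 + π_2 + π_3 = 1
Solving the linear system gives exactly π = [25/77, 8/33, 19/77, 43/231].

π = [0.3247, 0.2424, 0.2468, 0.1861]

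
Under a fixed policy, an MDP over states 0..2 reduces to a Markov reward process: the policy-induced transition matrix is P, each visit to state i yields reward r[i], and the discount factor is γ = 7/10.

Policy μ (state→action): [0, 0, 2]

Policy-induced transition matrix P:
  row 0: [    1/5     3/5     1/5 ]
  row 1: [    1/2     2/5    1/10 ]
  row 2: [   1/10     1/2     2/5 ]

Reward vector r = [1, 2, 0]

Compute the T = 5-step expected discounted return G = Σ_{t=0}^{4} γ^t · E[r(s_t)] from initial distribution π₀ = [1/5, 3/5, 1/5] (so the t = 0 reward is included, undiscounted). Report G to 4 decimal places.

G = 3.6878

t=0: π = [0.2000, 0.6000, 0.2000], E[r] = 1.4000, γ^t·E[r] = 1.400000, running G = 1.400000
t=1: π = [0.3600, 0.4600, 0.1800], E[r] = 1.2800, γ^t·E[r] = 0.896000, running G = 2.296000
t=2: π = [0.3200, 0.4900, 0.1900], E[r] = 1.3000, γ^t·E[r] = 0.637000, running G = 2.933000
t=3: π = [0.3280, 0.4830, 0.1890], E[r] = 1.2940, γ^t·E[r] = 0.443842, running G = 3.376842
t=4: π = [0.3260, 0.4845, 0.1895], E[r] = 1.2950, γ^t·E[r] = 0.310930, running G = 3.687772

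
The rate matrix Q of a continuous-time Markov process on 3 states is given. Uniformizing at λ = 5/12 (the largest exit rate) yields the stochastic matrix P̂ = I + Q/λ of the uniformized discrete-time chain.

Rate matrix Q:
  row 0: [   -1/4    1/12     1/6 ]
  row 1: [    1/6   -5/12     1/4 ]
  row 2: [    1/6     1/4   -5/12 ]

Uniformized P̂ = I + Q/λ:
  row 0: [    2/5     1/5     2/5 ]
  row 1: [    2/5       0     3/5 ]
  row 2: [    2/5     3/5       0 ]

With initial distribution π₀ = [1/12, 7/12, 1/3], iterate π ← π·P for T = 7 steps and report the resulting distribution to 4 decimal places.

π = [0.4000, 0.2723, 0.3277]

t=0: π = [0.0833, 0.5833, 0.3333]
t=1: π = [0.4000, 0.2167, 0.3833]
t=2: π = [0.4000, 0.3100, 0.2900]
t=3: π = [0.4000, 0.2540, 0.3460]
t=4: π = [0.4000, 0.2876, 0.3124]
t=5: π = [0.4000, 0.2674, 0.3326]
t=6: π = [0.4000, 0.2795, 0.3205]
t=7: π = [0.4000, 0.2723, 0.3277]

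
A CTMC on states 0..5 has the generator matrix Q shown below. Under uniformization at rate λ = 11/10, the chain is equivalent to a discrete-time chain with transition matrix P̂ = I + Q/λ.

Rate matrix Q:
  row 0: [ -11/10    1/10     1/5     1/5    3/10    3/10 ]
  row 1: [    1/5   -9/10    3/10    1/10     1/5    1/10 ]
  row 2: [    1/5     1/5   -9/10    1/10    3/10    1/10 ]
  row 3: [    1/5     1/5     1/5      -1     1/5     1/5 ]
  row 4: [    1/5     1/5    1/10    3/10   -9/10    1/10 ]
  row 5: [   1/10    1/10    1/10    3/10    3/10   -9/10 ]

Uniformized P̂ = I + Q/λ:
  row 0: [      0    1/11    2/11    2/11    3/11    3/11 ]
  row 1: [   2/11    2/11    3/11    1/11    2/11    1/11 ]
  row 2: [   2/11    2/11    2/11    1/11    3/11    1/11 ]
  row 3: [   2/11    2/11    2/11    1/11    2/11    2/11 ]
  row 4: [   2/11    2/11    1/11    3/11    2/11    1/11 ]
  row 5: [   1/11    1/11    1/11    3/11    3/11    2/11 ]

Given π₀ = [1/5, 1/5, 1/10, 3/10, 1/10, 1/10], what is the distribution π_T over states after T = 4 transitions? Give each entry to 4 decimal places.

t=0: π = [0.2000, 0.2000, 0.1000, 0.3000, 0.1000, 0.1000]
t=1: π = [0.1364, 0.1545, 0.1818, 0.1455, 0.2182, 0.1636]
t=2: π = [0.1421, 0.1545, 0.1612, 0.1727, 0.2256, 0.1438]
t=3: π = [0.1429, 0.1558, 0.1623, 0.1710, 0.2225, 0.1455]
t=4: π = [0.1426, 0.1556, 0.1625, 0.1708, 0.2228, 0.1457]

π = [0.1426, 0.1556, 0.1625, 0.1708, 0.2228, 0.1457]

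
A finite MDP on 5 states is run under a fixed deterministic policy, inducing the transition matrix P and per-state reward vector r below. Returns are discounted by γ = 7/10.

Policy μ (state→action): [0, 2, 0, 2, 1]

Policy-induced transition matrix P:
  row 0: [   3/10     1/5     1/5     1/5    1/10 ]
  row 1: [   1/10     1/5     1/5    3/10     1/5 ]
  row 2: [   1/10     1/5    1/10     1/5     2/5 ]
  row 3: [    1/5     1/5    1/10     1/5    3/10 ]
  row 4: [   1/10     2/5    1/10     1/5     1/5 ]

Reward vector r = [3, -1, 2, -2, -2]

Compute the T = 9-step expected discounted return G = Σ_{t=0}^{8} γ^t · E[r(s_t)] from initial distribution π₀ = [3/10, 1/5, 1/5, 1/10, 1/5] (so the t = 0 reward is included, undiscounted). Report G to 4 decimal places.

t=0: π = [0.3000, 0.2000, 0.2000, 0.1000, 0.2000], E[r] = 0.5000, γ^t·E[r] = 0.500000, running G = 0.500000
t=1: π = [0.1700, 0.2400, 0.1500, 0.2200, 0.2200], E[r] = -0.3100, γ^t·E[r] = -0.217000, running G = 0.283000
t=2: π = [0.1560, 0.2440, 0.1410, 0.2240, 0.2350], E[r] = -0.4120, γ^t·E[r] = -0.201880, running G = 0.081120
t=3: π = [0.1536, 0.2470, 0.1400, 0.2244, 0.2350], E[r] = -0.4250, γ^t·E[r] = -0.145775, running G = -0.064655
t=4: π = [0.1532, 0.2470, 0.1401, 0.2247, 0.2351], E[r] = -0.4270, γ^t·E[r] = -0.102513, running G = -0.167168
t=5: π = [0.1531, 0.2470, 0.1400, 0.2247, 0.2352], E[r] = -0.4274, γ^t·E[r] = -0.071835, running G = -0.239003
t=6: π = [0.1531, 0.2470, 0.1400, 0.2247, 0.2352], E[r] = -0.4275, γ^t·E[r] = -0.050291, running G = -0.289294
t=7: π = [0.1531, 0.2470, 0.1400, 0.2247, 0.2352], E[r] = -0.4275, γ^t·E[r] = -0.035205, running G = -0.324499
t=8: π = [0.1531, 0.2470, 0.1400, 0.2247, 0.2352], E[r] = -0.4275, γ^t·E[r] = -0.024643, running G = -0.349142

G = -0.3491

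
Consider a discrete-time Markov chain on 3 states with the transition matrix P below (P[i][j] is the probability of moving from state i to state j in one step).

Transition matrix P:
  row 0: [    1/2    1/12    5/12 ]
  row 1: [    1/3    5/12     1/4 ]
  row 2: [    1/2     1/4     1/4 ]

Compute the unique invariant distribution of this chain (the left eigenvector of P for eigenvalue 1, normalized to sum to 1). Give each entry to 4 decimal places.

Balance equations π_j = Σ_i π_i·P[i][j]:
  π_0 = 1/2·π_0 + 1/3·π_1 + 1/2·π_2
  π_1 = 1/12·π_0 + 5/12·π_1 + 1/4·π_2
  normalize: π_0 + π_1 + π_2 = 1
Solving the linear system gives exactly π = [27/58, 6/29, 19/58].

π = [0.4655, 0.2069, 0.3276]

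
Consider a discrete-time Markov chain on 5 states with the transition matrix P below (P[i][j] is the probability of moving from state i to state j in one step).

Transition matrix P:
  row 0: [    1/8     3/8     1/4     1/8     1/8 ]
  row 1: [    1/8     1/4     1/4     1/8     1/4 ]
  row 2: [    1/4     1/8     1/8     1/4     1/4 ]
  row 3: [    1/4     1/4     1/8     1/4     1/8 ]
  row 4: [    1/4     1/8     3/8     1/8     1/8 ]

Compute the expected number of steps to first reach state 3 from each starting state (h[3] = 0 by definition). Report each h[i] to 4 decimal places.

h = [6.4371, 6.4274, 5.7143, 0.0000, 6.3492]

First-step conditioning: h[3] = 0; for i ≠ 3, h[i] = 1 + Σ_k P[i][k]·h[k].
  h[0] = 1 + 1/8·h[0] + 3/8·h[1] + 1/4·h[2] + 1/8·h[4]
  h[1] = 1 + 1/8·h[0] + 1/4·h[1] + 1/4·h[2] + 1/4·h[4]
  h[2] = 1 + 1/4·h[0] + 1/8·h[1] + 1/8·h[2] + 1/4·h[4]
  h[4] = 1 + 1/4·h[0] + 1/8·h[1] + 3/8·h[2] + 1/8·h[4]
Solving the 4×4 linear system over states ≠ 3 gives exactly h = [5272/819, 752/117, 40/7, 0, 400/63] (h[3] = 0 is the target).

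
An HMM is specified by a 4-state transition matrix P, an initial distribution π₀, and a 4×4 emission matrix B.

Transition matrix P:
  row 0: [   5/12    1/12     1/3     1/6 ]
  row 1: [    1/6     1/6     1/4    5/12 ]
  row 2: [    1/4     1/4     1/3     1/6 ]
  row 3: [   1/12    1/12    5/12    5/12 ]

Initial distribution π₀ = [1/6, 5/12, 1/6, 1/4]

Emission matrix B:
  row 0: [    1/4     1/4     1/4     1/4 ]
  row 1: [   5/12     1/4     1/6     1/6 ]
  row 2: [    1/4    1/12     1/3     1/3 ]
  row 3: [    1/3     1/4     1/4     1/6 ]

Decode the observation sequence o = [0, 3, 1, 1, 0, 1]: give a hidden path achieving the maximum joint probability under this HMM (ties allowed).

path = [1, 3, 3, 3, 3, 3]

t=0: δ = [4.167e-02, 1.736e-01, 4.167e-02, 8.333e-02]  (obs o_0=0)
t=1: δ = [7.234e-03, 4.823e-03, 1.447e-02, 1.206e-02]  ψ = [1, 1, 1, 1]  (obs o_1=3)
t=2: δ = [9.042e-04, 9.042e-04, 4.186e-04, 1.256e-03]  ψ = [2, 2, 3, 3]  (obs o_2=1)
t=3: δ = [9.419e-05, 3.768e-05, 4.361e-05, 1.308e-04]  ψ = [0, 1, 3, 3]  (obs o_3=1)
t=4: δ = [9.811e-06, 4.542e-06, 1.363e-05, 1.817e-05]  ψ = [0, 2, 3, 3]  (obs o_4=0)
t=5: δ = [1.022e-06, 8.517e-07, 6.309e-07, 1.893e-06]  ψ = [0, 2, 3, 3]  (obs o_5=1)
backtrack: best end state = 3; path = [1, 3, 3, 3, 3, 3]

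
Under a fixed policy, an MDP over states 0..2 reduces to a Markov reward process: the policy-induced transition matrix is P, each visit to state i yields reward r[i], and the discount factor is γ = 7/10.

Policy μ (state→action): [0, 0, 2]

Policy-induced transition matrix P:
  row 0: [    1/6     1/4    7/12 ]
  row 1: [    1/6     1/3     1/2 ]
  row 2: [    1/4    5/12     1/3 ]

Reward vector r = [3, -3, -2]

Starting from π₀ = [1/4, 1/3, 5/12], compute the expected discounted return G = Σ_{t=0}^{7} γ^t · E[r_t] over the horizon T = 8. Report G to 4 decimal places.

G = -3.9448

t=0: π = [0.2500, 0.3333, 0.4167], E[r] = -1.0833, γ^t·E[r] = -1.083333, running G = -1.083333
t=1: π = [0.2014, 0.3472, 0.4514], E[r] = -1.3403, γ^t·E[r] = -0.938194, running G = -2.021528
t=2: π = [0.2043, 0.3542, 0.4416], E[r] = -1.3328, γ^t·E[r] = -0.653050, running G = -2.674578
t=3: π = [0.2035, 0.3531, 0.4434], E[r] = -1.3358, γ^t·E[r] = -0.458177, running G = -3.132754
t=4: π = [0.2036, 0.3533, 0.4430], E[r] = -1.3352, γ^t·E[r] = -0.320590, running G = -3.453344
t=5: π = [0.2036, 0.3533, 0.4431], E[r] = -1.3353, γ^t·E[r] = -0.224432, running G = -3.677776
t=6: π = [0.2036, 0.3533, 0.4431], E[r] = -1.3353, γ^t·E[r] = -0.157100, running G = -3.834876
t=7: π = [0.2036, 0.3533, 0.4431], E[r] = -1.3353, γ^t·E[r] = -0.109970, running G = -3.944846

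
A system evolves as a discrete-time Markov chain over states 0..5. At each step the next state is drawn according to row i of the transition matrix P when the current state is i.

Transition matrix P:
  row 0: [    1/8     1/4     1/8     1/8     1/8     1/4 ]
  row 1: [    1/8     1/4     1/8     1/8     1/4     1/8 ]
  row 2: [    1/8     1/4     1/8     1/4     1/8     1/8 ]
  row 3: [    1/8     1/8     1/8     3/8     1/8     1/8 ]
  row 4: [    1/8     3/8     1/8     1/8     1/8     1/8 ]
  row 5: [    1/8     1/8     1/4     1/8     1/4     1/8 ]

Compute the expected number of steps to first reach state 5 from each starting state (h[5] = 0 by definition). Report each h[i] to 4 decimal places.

First-step conditioning: h[5] = 0; for i ≠ 5, h[i] = 1 + Σ_k P[i][k]·h[k].
  h[0] = 1 + 1/8·h[0] + 1/4·h[1] + 1/8·h[2] + 1/8·h[3] + 1/8·h[4]
  h[1] = 1 + 1/8·h[0] + 1/4·h[1] + 1/8·h[2] + 1/8·h[3] + 1/4·h[4]
  h[2] = 1 + 1/8·h[0] + 1/4·h[1] + 1/8·h[2] + 1/4·h[3] + 1/8·h[4]
  h[3] = 1 + 1/8·h[0] + 1/8·h[1] + 1/8·h[2] + 3/8·h[3] + 1/8·h[4]
  h[4] = 1 + 1/8·h[0] + 3/8·h[1] + 1/8·h[2] + 1/8·h[3] + 1/8·h[4]
Solving the 5×5 linear system over states ≠ 5 gives exactly h = [56/9, 64/9, 64/9, 64/9, 64/9, 0] (h[5] = 0 is the target).

h = [6.2222, 7.1111, 7.1111, 7.1111, 7.1111, 0.0000]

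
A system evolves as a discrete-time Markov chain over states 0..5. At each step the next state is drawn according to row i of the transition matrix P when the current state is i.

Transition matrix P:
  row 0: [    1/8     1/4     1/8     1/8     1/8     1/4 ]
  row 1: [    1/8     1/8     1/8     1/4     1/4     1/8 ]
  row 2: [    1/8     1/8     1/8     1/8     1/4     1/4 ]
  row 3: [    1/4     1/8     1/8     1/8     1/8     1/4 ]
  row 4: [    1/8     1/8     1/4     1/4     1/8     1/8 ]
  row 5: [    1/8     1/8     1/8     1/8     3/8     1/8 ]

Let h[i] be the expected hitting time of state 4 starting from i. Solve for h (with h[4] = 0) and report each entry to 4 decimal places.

First-step conditioning: h[4] = 0; for i ≠ 4, h[i] = 1 + Σ_k P[i][k]·h[k].
  h[0] = 1 + 1/8·h[0] + 1/4·h[1] + 1/8·h[2] + 1/8·h[3] + 1/4·h[5]
  h[1] = 1 + 1/8·h[0] + 1/8·h[1] + 1/8·h[2] + 1/4·h[3] + 1/8·h[5]
  h[2] = 1 + 1/8·h[0] + 1/8·h[1] + 1/8·h[2] + 1/8·h[3] + 1/4·h[5]
  h[3] = 1 + 1/4·h[0] + 1/8·h[1] + 1/8·h[2] + 1/8·h[3] + 1/4·h[5]
  h[5] = 1 + 1/8·h[0] + 1/8·h[1] + 1/8·h[2] + 1/8·h[3] + 1/8·h[5]
Solving the 5×5 linear system over states ≠ 4 gives exactly h = [3776/803, 37952/8833, 504/121, 41984/8833, 0, 448/121] (h[4] = 0 is the target).

h = [4.7024, 4.2966, 4.1653, 4.7531, 0.0000, 3.7025]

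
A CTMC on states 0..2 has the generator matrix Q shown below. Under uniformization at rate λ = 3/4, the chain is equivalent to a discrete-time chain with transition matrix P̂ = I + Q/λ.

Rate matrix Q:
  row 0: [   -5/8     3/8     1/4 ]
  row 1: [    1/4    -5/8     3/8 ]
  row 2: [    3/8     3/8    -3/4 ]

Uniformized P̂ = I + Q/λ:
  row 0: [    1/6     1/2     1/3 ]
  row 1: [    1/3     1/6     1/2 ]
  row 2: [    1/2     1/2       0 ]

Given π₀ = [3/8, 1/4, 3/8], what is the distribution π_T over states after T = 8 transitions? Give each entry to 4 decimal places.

π = [0.3281, 0.3750, 0.2970]

t=0: π = [0.3750, 0.2500, 0.3750]
t=1: π = [0.3333, 0.4167, 0.2500]
t=2: π = [0.3194, 0.3611, 0.3194]
t=3: π = [0.3333, 0.3796, 0.2870]
t=4: π = [0.3256, 0.3735, 0.3009]
t=5: π = [0.3292, 0.3755, 0.2953]
t=6: π = [0.3277, 0.3748, 0.2975]
t=7: π = [0.3283, 0.3751, 0.2966]
t=8: π = [0.3281, 0.3750, 0.2970]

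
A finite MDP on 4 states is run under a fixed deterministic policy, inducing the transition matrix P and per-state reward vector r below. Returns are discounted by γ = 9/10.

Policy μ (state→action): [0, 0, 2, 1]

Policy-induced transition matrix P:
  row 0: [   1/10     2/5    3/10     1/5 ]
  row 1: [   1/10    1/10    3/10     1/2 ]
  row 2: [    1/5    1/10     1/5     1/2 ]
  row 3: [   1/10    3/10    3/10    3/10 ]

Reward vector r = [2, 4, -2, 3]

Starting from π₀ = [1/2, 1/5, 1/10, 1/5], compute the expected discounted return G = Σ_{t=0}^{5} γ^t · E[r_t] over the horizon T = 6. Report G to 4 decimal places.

t=0: π = [0.5000, 0.2000, 0.1000, 0.2000], E[r] = 2.2000, γ^t·E[r] = 2.200000, running G = 2.200000
t=1: π = [0.1100, 0.2900, 0.2900, 0.3100], E[r] = 1.7300, γ^t·E[r] = 1.557000, running G = 3.757000
t=2: π = [0.1290, 0.1950, 0.2710, 0.4050], E[r] = 1.7110, γ^t·E[r] = 1.385910, running G = 5.142910
t=3: π = [0.1271, 0.2197, 0.2729, 0.3803], E[r] = 1.7281, γ^t·E[r] = 1.259785, running G = 6.402695
t=4: π = [0.1273, 0.2142, 0.2727, 0.3858], E[r] = 1.7234, γ^t·E[r] = 1.130690, running G = 7.533385
t=5: π = [0.1273, 0.2153, 0.2727, 0.3847], E[r] = 1.7244, γ^t·E[r] = 1.018260, running G = 8.551645

G = 8.5516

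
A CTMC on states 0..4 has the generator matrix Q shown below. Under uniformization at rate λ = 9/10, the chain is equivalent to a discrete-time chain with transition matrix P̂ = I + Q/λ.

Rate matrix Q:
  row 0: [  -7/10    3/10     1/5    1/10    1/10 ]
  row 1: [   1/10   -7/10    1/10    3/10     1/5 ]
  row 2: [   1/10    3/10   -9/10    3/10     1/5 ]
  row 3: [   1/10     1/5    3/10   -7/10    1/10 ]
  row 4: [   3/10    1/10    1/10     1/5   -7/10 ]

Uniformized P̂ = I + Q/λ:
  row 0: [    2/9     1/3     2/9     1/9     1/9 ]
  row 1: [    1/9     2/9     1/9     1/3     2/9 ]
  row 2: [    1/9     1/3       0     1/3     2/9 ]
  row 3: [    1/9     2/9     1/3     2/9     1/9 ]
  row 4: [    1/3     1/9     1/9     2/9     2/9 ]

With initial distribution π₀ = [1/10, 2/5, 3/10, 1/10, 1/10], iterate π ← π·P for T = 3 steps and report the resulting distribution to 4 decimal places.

t=0: π = [0.1000, 0.4000, 0.3000, 0.1000, 0.1000]
t=1: π = [0.1444, 0.2556, 0.1111, 0.2889, 0.2000]
t=2: π = [0.1716, 0.2284, 0.1790, 0.2469, 0.1741]
t=3: π = [0.1689, 0.2418, 0.1652, 0.2484, 0.1757]

π = [0.1689, 0.2418, 0.1652, 0.2484, 0.1757]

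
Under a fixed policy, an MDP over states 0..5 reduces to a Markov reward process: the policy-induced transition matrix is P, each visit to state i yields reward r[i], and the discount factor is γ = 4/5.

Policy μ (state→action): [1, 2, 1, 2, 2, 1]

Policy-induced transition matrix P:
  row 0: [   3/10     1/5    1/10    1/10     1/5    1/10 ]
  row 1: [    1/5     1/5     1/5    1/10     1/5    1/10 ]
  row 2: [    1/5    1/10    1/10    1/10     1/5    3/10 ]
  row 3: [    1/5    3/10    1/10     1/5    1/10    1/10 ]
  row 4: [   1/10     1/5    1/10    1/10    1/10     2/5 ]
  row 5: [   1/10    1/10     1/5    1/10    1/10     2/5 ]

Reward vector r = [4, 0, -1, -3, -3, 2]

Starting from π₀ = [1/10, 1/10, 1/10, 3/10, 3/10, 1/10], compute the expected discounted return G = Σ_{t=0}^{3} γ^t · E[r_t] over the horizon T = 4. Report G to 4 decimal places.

G = -0.7841

t=0: π = [0.1000, 0.1000, 0.1000, 0.3000, 0.3000, 0.1000], E[r] = -1.3000, γ^t·E[r] = -1.300000, running G = -1.300000
t=1: π = [0.1700, 0.2100, 0.1200, 0.1300, 0.1300, 0.2400], E[r] = 0.2600, γ^t·E[r] = 0.208000, running G = -1.092000
t=2: π = [0.1800, 0.1770, 0.1450, 0.1130, 0.1500, 0.2350], E[r] = 0.2560, γ^t·E[r] = 0.163840, running G = -0.928160
t=3: π = [0.1795, 0.1733, 0.1412, 0.1113, 0.1502, 0.2445], E[r] = 0.2813, γ^t·E[r] = 0.144026, running G = -0.784134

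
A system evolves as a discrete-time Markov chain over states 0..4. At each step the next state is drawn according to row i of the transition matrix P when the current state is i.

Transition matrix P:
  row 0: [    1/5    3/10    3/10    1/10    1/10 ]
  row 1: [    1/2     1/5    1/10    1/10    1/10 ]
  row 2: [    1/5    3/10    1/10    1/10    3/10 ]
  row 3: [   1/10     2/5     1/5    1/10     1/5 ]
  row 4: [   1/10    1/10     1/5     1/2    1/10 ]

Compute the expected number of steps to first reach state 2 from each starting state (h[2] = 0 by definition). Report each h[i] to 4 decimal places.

First-step conditioning: h[2] = 0; for i ≠ 2, h[i] = 1 + Σ_k P[i][k]·h[k].
  h[0] = 1 + 1/5·h[0] + 3/10·h[1] + 1/10·h[3] + 1/10·h[4]
  h[1] = 1 + 1/2·h[0] + 1/5·h[1] + 1/10·h[3] + 1/10·h[4]
  h[3] = 1 + 1/10·h[0] + 2/5·h[1] + 1/10·h[3] + 1/5·h[4]
  h[4] = 1 + 1/10·h[0] + 1/10·h[1] + 1/2·h[3] + 1/10·h[4]
Solving the 4×4 linear system over states ≠ 2 gives exactly h = [10560/2333, 12480/2333, 0, 11930/2333, 11780/2333] (h[2] = 0 is the target).

h = [4.5264, 5.3493, 0.0000, 5.1136, 5.0493]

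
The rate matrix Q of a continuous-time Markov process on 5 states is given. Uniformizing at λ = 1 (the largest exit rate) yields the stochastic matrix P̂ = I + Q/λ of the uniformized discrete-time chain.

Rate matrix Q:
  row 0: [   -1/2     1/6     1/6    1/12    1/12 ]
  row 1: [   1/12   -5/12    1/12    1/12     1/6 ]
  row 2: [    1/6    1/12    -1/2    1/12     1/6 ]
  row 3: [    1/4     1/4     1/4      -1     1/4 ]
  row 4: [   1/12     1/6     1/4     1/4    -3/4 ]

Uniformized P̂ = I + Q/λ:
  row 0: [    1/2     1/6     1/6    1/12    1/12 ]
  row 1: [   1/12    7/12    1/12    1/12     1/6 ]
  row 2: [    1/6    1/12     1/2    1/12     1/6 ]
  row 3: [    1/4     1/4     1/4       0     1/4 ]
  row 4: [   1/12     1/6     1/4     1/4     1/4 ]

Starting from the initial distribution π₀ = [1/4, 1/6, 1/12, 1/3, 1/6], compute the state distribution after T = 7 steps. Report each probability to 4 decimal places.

π = [0.2084, 0.2646, 0.2513, 0.1034, 0.1723]

t=0: π = [0.2500, 0.1667, 0.0833, 0.3333, 0.1667]
t=1: π = [0.2500, 0.2569, 0.2222, 0.0833, 0.1875]
t=2: π = [0.2199, 0.2622, 0.2419, 0.1076, 0.1684]
t=3: π = [0.2131, 0.2647, 0.2485, 0.1024, 0.1713]
t=4: π = [0.2099, 0.2648, 0.2502, 0.1034, 0.1717]
t=5: π = [0.2089, 0.2648, 0.2509, 0.1033, 0.1721]
t=6: π = [0.2085, 0.2647, 0.2512, 0.1034, 0.1722]
t=7: π = [0.2084, 0.2646, 0.2513, 0.1034, 0.1723]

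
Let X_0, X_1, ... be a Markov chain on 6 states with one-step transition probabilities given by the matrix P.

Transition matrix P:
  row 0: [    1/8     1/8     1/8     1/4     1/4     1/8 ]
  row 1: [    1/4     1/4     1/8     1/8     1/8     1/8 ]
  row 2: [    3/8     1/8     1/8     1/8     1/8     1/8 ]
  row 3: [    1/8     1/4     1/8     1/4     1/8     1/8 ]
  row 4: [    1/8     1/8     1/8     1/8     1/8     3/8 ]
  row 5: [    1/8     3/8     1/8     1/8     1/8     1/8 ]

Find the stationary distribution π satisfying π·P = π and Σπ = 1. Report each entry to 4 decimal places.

Balance equations π_j = Σ_i π_i·P[i][j]:
  π_0 = 1/8·π_0 + 1/4·π_1 + 3/8·π_2 + 1/8·π_3 + 1/8·π_4 + 1/8·π_5
  π_1 = 1/8·π_0 + 1/4·π_1 + 1/8·π_2 + 1/4·π_3 + 1/8·π_4 + 3/8·π_5
  π_2 = 1/8·π_0 + 1/8·π_1 + 1/8·π_2 + 1/8·π_3 + 1/8·π_4 + 1/8·π_5
  π_3 = 1/4·π_0 + 1/8·π_1 + 1/8·π_2 + 1/4·π_3 + 1/8·π_4 + 1/8·π_5
  π_4 = 1/4·π_0 + 1/8·π_1 + 1/8·π_2 + 1/8·π_3 + 1/8·π_4 + 1/8·π_5
  normalize: π_0 + π_1 + π_2 + π_3 + π_4 + π_5 = 1
Solving the linear system gives exactly π = [381/2083, 1777/8332, 1/8, 352/2083, 308/2083, 2699/16664].

π = [0.1829, 0.2133, 0.1250, 0.1690, 0.1479, 0.1620]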